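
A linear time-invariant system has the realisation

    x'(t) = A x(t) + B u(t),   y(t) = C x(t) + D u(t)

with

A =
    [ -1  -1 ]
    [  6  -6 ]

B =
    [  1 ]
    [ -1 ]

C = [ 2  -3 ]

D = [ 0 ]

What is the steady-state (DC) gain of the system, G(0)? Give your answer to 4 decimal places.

-0.0833

G(0) = C(-A)^{-1}B + D = -C A^{-1} B + D.
det A = 12, so A^{-1} = (1/12)·adj(A) = [[-1/2, 1/12], [-1/2, -1/12]]
A^{-1} B = [-7/12, -5/12]^T
C A^{-1} B = 1/12
G(0) = D - C A^{-1} B = 0 - (1/12) = -1/12 ≈ -0.0833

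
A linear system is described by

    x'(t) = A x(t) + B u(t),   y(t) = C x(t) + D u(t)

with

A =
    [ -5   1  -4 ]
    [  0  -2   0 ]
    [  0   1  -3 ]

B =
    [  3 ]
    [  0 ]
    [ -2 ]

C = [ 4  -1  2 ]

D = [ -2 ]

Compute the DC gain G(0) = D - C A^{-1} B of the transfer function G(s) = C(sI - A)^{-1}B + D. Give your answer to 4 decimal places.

G(0) = C(-A)^{-1}B + D = -C A^{-1} B + D.
det A = -30, so A^{-1} = (1/-30)·adj(A) = [[-1/5, 1/30, 4/15], [0, -1/2, 0], [0, -1/6, -1/3]]
A^{-1} B = [-17/15, 0, 2/3]^T
C A^{-1} B = -16/5
G(0) = D - C A^{-1} B = -2 - (-16/5) = 6/5 ≈ 1.2000

1.2000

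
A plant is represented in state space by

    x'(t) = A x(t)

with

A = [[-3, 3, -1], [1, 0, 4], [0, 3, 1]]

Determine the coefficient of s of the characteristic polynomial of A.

-18

Expand det(sI - A) for the 3×3 matrix.
p(s) = s^3 + 2s^2 - 18s - 30.
(Check: constant term = det(-A) = (-1)^3 det A = -30; coefficient of s^2 = -tr A = 2.)
The coefficient of s is -18.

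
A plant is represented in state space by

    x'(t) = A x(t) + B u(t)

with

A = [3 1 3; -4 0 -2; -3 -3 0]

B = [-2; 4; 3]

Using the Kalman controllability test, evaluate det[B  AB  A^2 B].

AB = [[7], [2], [-6]]
A^2B = [[5], [-16], [-27]]
Controllability matrix C = [B  AB  A^2B] = [[-2, 7, 5], [4, 2, -16], [3, -6, -27]]
Expanding along the first row, det(C) = (-2)·(2·(-27) - (-16)·(-6)) - 7·(4·(-27) - (-16)·3) + 5·(4·(-6) - 2·3) = (-2)·(-150) - 7·(-60) + 5·(-30) = 570
Since det(C) ≠ 0, rank(C) = 3 and the system is completely controllable.

570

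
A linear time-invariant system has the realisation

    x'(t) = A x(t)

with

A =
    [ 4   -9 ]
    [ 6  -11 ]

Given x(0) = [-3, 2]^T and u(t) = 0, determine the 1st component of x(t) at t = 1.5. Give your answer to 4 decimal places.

det(sI - A) = s^2 - (tr A)s + det A, with tr A = 4 + (-11) = -7 and det A = 4·(-11) - (-9)·6 = -44 - (-54) = 10.
So p(s) = det(sI - A) = s^2 + 7s + 10.
Factor s^2 + 7s + 10: two numbers with sum -7 and product 10 are -2 and -5, so s^2 + 7s + 10 = (s + 2)(s + 5).
Hence p(s) = (s + 2) (s + 5), with roots -5, -2.
The eigenvalues -5, -2 are distinct and real, so A is diagonalisable and x(t) = e^{At} x(0) = V diag(e^{λ_i t}) V^{-1} x(0), where the columns of V are the eigenvectors.
λ = -5: A - (-5)I = [[9, -9], [6, -6]]. Row 1 gives 9·v1 + (-9)·v2 = 0, so take v_1 = [1, 1]^T.
λ = -2: A - (-2)I = [[6, -9], [6, -9]]. Row 1 gives 6·v1 + (-9)·v2 = 0, so take v_2 = [3, 2]^T.
V = [v_1 v_2] = [[1, 3], [1, 2]] has det V = -1, so V^{-1} = adj(V)/det V = [[-2, 3], [1, -1]].
Modal coordinates z(0) = V^{-1} x(0): (-2)·(-3) + 3·2 = 12; 1·(-3) + (-1)·2 = -5; so z(0) = [12, -5]^T.
x_1(t) = Σ_i (v_i)_1 · z_i(0) · e^{λ_i t} (row 1 of V times the modal terms).
x_1(1.5) = 1·12·e^{-5·1.5} + 3·(-5)·e^{-2·1.5} = 12·0.000553 + (-15)·0.049787 = -0.7402.

-0.7402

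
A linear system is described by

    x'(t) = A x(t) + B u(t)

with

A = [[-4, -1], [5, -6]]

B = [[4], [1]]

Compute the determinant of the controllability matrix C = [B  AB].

AB = [[-17], [14]]
Controllability matrix C = [B  AB] = [[4, -17], [1, 14]]
det(C) = 4·14 - (-17)·1 = 56 - (-17) = 73
Since det(C) ≠ 0, rank(C) = 2 and the system is completely controllable.

73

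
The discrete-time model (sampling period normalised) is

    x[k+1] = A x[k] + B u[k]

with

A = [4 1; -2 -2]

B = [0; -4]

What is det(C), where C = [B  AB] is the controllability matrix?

-16

AB = [[-4], [8]]
Controllability matrix C = [B  AB] = [[0, -4], [-4, 8]]
det(C) = 0·8 - (-4)·(-4) = 0 - 16 = -16
Since det(C) ≠ 0, rank(C) = 2 and the system is completely controllable.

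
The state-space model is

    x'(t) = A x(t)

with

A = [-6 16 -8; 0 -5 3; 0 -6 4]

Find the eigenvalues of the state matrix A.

-6, -2, 1

det(sI - A) = s^3 - (tr A)s^2 + (M11 + M22 + M33)s - det A, where Mii is the 2×2 principal minor of A obtained by deleting row i and column i.
tr A = (-6) + (-5) + 4 = -7; M11 = (-5)·4 - 3·(-6) = -20 - (-18) = -2; M22 = (-6)·4 - (-8)·0 = -24 - 0 = -24; M33 = (-6)·(-5) - 16·0 = 30 - 0 = 30; sum of minors = 4.
det A = (-6)·((-5)·4 - 3·(-6)) - 16·(0·4 - 3·0) + (-8)·(0·(-6) - (-5)·0) = (-6)·(-2) - 16·0 + (-8)·0 = 12.
So p(s) = det(sI - A) = s^3 + 7s^2 + 4s - 12.
Rational-root test: any integer root divides -12. Testing small divisors, s = 1 works: p(1) = 1 + 7 + 4 + (-12) = 0, so (s - 1) is a factor.
Dividing, p(s) = (s - 1)(s^2 + 8s + 12).
Factor s^2 + 8s + 12: two numbers with sum -8 and product 12 are -2 and -6, so s^2 + 8s + 12 = (s + 2)(s + 6).
Hence p(s) = (s - 1) (s + 2) (s + 6), with roots -6, -2, 1.
At least one eigenvalue has non-negative real part, so the system is not asymptotically stable.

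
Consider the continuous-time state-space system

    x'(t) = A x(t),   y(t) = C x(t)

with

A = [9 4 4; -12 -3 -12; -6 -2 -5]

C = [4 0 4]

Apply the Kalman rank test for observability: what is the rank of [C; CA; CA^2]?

CA = [[12, 8, -4]]
CA^2 = [[36, 32, -28]]
Observability matrix O = [C; CA; CA^2] = [[4, 0, 4], [12, 8, -4], [36, 32, -28]]
The columns c1, c2, c3 of O are linearly dependent: -c1 + 2·c2 + c3 = 0 (check each entry), so rank(O) ≤ 2.
The 2×2 minor from rows 1, 2, columns 1, 2 is 4·8 - 0·12 = 32 - 0 = 32 ≠ 0, so rank(O) = 2.
rank(O) = 2 < n = 3, so the pair (A, C) is not completely observable.

2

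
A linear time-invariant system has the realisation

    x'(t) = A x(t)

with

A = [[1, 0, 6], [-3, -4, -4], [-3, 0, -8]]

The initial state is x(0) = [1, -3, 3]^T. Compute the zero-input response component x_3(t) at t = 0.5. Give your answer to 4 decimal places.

det(sI - A) = s^3 - (tr A)s^2 + (M11 + M22 + M33)s - det A, where Mii is the 2×2 principal minor of A obtained by deleting row i and column i.
tr A = 1 + (-4) + (-8) = -11; M11 = (-4)·(-8) - (-4)·0 = 32 - 0 = 32; M22 = 1·(-8) - 6·(-3) = -8 - (-18) = 10; M33 = 1·(-4) - 0·(-3) = -4 - 0 = -4; sum of minors = 38.
det A = 1·((-4)·(-8) - (-4)·0) - 0·((-3)·(-8) - (-4)·(-3)) + 6·((-3)·0 - (-4)·(-3)) = 1·32 - 0·12 + 6·(-12) = -40.
So p(s) = det(sI - A) = s^3 + 11s^2 + 38s + 40.
Rational-root test: any integer root divides 40. Testing small divisors, s = -2 works: p(-2) = -8 + 44 + (-76) + 40 = 0, so (s + 2) is a factor.
Dividing, p(s) = (s + 2)(s^2 + 9s + 20).
Factor s^2 + 9s + 20: two numbers with sum -9 and product 20 are -4 and -5, so s^2 + 9s + 20 = (s + 4)(s + 5).
Hence p(s) = (s + 2) (s + 4) (s + 5), with roots -5, -4, -2.
The eigenvalues -5, -4, -2 are distinct and real, so A is diagonalisable and x(t) = e^{At} x(0) = V diag(e^{λ_i t}) V^{-1} x(0), where the columns of V are the eigenvectors.
λ = -5: A - (-5)I = [[6, 0, 6], [-3, 1, -4], [-3, 0, -3]]. v must be orthogonal to every row; (row 1) × (row 2) = [-6, 6, 6], so take v_1 = [-1, 1, 1]^T.
λ = -4: A - (-4)I = [[5, 0, 6], [-3, 0, -4], [-3, 0, -4]]. v must be orthogonal to every row; (row 1) × (row 2) = [0, 2, 0], so take v_2 = [0, 1, 0]^T.
λ = -2: A - (-2)I = [[3, 0, 6], [-3, -2, -4], [-3, 0, -6]]. v must be orthogonal to every row; (row 1) × (row 2) = [12, -6, -6], so take v_3 = [2, -1, -1]^T.
V = [v_1 v_2 v_3] = [[-1, 0, 2], [1, 1, -1], [1, 0, -1]] has det V = -1, so V^{-1} = adj(V)/det V = [[1, 0, 2], [0, 1, -1], [1, 0, 1]].
Modal coordinates z(0) = V^{-1} x(0): 1·1 + 0·(-3) + 2·3 = 7; 0·1 + 1·(-3) + (-1)·3 = -6; 1·1 + 0·(-3) + 1·3 = 4; so z(0) = [7, -6, 4]^T.
x_3(t) = Σ_i (v_i)_3 · z_i(0) · e^{λ_i t} (row 3 of V times the modal terms).
x_3(0.5) = 1·7·e^{-5·0.5} + 0·(-6)·e^{-4·0.5} + (-1)·4·e^{-2·0.5} = 7·0.082085 + 0·0.135335 + (-4)·0.367879 = -0.8969.

-0.8969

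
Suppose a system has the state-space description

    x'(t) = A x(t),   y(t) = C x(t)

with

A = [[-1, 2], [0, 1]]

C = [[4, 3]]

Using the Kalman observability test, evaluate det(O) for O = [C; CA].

CA = [[-4, 11]]
Observability matrix O = [C; CA] = [[4, 3], [-4, 11]]
det(O) = 4·11 - 3·(-4) = 44 - (-12) = 56
Since det(O) ≠ 0, rank(O) = 2 and the system is completely observable.

56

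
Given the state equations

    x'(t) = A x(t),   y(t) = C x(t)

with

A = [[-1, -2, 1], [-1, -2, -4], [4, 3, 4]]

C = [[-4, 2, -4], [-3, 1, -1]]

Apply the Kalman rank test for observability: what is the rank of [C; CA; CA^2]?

3

CA = [[-14, -8, -28], [-2, 1, -11]]
CA^2 = [[-90, -40, -94], [-43, -31, -50]]
Observability matrix O = [C; CA; CA^2] = [[-4, 2, -4], [-3, 1, -1], [-14, -8, -28], [-2, 1, -11], [-90, -40, -94], [-43, -31, -50]]
Take the 3×3 submatrix of O formed by rows 1, 2, 3: [[-4, 2, -4], [-3, 1, -1], [-14, -8, -28]]. Its determinant is (-4)·(1·(-28) - (-1)·(-8)) - 2·((-3)·(-28) - (-1)·(-14)) + (-4)·((-3)·(-8) - 1·(-14)) = (-4)·(-36) - 2·70 + (-4)·38 = -148 ≠ 0.
So rank(O) ≥ 3; since O has 3 columns, rank(O) = 3.
rank(O) = 3 = n, so the pair (A, C) is completely observable.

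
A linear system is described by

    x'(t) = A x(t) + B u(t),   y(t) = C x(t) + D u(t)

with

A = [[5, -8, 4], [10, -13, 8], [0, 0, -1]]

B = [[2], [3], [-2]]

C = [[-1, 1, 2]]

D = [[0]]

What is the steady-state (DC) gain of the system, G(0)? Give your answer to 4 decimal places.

-5.4000

G(0) = C(-A)^{-1}B + D = -C A^{-1} B + D.
det A = -15, so A^{-1} = (1/-15)·adj(A) = [[-13/15, 8/15, 4/5], [-2/3, 1/3, 0], [0, 0, -1]]
A^{-1} B = [-26/15, -1/3, 2]^T
C A^{-1} B = 27/5
G(0) = D - C A^{-1} B = 0 - (27/5) = -27/5 ≈ -5.4000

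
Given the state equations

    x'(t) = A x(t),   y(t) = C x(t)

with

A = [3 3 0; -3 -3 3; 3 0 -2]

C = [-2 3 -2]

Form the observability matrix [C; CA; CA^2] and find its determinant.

-7638

CA = [[-21, -15, 13]]
CA^2 = [[21, -18, -71]]
Observability matrix O = [C; CA; CA^2] = [[-2, 3, -2], [-21, -15, 13], [21, -18, -71]]
Expanding along the first row, det(O) = (-2)·((-15)·(-71) - 13·(-18)) - 3·((-21)·(-71) - 13·21) + (-2)·((-21)·(-18) - (-15)·21) = (-2)·1299 - 3·1218 + (-2)·693 = -7638
Since det(O) ≠ 0, rank(O) = 3 and the system is completely observable.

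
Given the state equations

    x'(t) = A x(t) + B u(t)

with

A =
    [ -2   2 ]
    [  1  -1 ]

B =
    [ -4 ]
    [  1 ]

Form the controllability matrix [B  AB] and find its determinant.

10

AB = [[10], [-5]]
Controllability matrix C = [B  AB] = [[-4, 10], [1, -5]]
det(C) = (-4)·(-5) - 10·1 = 20 - 10 = 10
Since det(C) ≠ 0, rank(C) = 2 and the system is completely controllable.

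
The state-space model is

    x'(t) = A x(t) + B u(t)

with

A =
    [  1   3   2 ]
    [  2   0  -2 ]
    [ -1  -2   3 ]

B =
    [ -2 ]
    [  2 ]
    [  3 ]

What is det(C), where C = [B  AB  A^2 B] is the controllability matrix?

AB = [[10], [-10], [7]]
A^2B = [[-6], [6], [31]]
Controllability matrix C = [B  AB  A^2B] = [[-2, 10, -6], [2, -10, 6], [3, 7, 31]]
Expanding along the first row, det(C) = (-2)·((-10)·31 - 6·7) - 10·(2·31 - 6·3) + (-6)·(2·7 - (-10)·3) = (-2)·(-352) - 10·44 + (-6)·44 = 0
Since det(C) = 0, rank(C) < 3 and the system is not completely controllable.

0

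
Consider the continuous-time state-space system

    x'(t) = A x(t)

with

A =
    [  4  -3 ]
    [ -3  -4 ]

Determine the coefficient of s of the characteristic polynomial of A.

For a 2×2 matrix, det(sI - A) = s^2 - (tr A)s + det A.
tr A = 0, det A = -25.
So p(s) = s^2 - 25.
The coefficient of s is 0.

0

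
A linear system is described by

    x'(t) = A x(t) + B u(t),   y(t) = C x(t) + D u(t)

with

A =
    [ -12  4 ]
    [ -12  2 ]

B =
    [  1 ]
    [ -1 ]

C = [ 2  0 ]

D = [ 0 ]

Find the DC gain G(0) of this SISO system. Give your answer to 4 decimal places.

G(0) = C(-A)^{-1}B + D = -C A^{-1} B + D.
det A = 24, so A^{-1} = (1/24)·adj(A) = [[1/12, -1/6], [1/2, -1/2]]
A^{-1} B = [1/4, 1]^T
C A^{-1} B = 1/2
G(0) = D - C A^{-1} B = 0 - (1/2) = -1/2 ≈ -0.5000

-0.5000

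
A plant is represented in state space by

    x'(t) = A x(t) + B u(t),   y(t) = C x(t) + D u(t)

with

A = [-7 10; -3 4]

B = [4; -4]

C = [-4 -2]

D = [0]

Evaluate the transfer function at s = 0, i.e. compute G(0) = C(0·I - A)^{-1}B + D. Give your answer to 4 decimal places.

G(0) = C(-A)^{-1}B + D = -C A^{-1} B + D.
det A = 2, so A^{-1} = (1/2)·adj(A) = [[2, -5], [3/2, -7/2]]
A^{-1} B = [28, 20]^T
C A^{-1} B = -152
G(0) = D - C A^{-1} B = 0 - (-152) = 152

152.0000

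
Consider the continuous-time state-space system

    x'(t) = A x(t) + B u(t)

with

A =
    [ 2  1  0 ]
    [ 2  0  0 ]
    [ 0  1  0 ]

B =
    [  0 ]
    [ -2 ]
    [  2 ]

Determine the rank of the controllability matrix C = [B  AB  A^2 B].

2

AB = [[-2], [0], [-2]]
A^2B = [[-4], [-4], [0]]
Controllability matrix C = [B  AB  A^2B] = [[0, -2, -4], [-2, 0, -4], [2, -2, 0]]
The rows r1, r2, r3 of C are linearly dependent: -r1 + r2 + r3 = 0 (check each entry), so rank(C) ≤ 2.
The 2×2 minor from rows 1, 2, columns 1, 2 is 0·0 - (-2)·(-2) = 0 - 4 = -4 ≠ 0, so rank(C) = 2.
rank(C) = 2 < n = 3, so the pair (A, B) is not completely controllable.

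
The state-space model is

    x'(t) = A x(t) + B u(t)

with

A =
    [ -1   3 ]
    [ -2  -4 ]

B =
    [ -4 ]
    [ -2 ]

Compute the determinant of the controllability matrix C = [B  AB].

AB = [[-2], [16]]
Controllability matrix C = [B  AB] = [[-4, -2], [-2, 16]]
det(C) = (-4)·16 - (-2)·(-2) = -64 - 4 = -68
Since det(C) ≠ 0, rank(C) = 2 and the system is completely controllable.

-68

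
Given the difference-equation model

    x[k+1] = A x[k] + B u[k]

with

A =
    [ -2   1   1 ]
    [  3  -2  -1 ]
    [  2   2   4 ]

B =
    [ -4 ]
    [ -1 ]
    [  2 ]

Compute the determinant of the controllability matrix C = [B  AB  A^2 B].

AB = [[9], [-12], [-2]]
A^2B = [[-32], [53], [-14]]
Controllability matrix C = [B  AB  A^2B] = [[-4, 9, -32], [-1, -12, 53], [2, -2, -14]]
Expanding along the first row, det(C) = (-4)·((-12)·(-14) - 53·(-2)) - 9·((-1)·(-14) - 53·2) + (-32)·((-1)·(-2) - (-12)·2) = (-4)·274 - 9·(-92) + (-32)·26 = -1100
Since det(C) ≠ 0, rank(C) = 3 and the system is completely controllable.

-1100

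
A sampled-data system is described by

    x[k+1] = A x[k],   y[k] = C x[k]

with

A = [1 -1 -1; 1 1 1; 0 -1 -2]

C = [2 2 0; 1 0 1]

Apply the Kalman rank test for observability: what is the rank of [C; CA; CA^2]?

CA = [[4, 0, 0], [1, -2, -3]]
CA^2 = [[4, -4, -4], [-1, 0, 3]]
Observability matrix O = [C; CA; CA^2] = [[2, 2, 0], [1, 0, 1], [4, 0, 0], [1, -2, -3], [4, -4, -4], [-1, 0, 3]]
Take the 3×3 submatrix of O formed by rows 1, 2, 3: [[2, 2, 0], [1, 0, 1], [4, 0, 0]]. Its determinant is 2·(0·0 - 1·0) - 2·(1·0 - 1·4) + 0·(1·0 - 0·4) = 2·0 - 2·(-4) + 0·0 = 8 ≠ 0.
So rank(O) ≥ 3; since O has 3 columns, rank(O) = 3.
rank(O) = 3 = n, so the pair (A, C) is completely observable.

3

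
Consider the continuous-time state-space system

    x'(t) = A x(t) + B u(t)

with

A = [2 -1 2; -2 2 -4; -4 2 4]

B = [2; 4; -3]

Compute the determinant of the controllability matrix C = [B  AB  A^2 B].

4312

AB = [[-6], [16], [-12]]
A^2B = [[-52], [92], [8]]
Controllability matrix C = [B  AB  A^2B] = [[2, -6, -52], [4, 16, 92], [-3, -12, 8]]
Expanding along the first row, det(C) = 2·(16·8 - 92·(-12)) - (-6)·(4·8 - 92·(-3)) + (-52)·(4·(-12) - 16·(-3)) = 2·1232 - (-6)·308 + (-52)·0 = 4312
Since det(C) ≠ 0, rank(C) = 3 and the system is completely controllable.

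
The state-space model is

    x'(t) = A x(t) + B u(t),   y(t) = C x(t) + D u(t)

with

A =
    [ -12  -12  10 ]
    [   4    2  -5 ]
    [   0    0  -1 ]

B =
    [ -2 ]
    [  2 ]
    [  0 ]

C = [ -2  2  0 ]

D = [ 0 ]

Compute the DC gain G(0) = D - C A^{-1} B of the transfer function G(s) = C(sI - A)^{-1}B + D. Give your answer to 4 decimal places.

3.0000

G(0) = C(-A)^{-1}B + D = -C A^{-1} B + D.
det A = -24, so A^{-1} = (1/-24)·adj(A) = [[1/12, 1/2, -5/3], [-1/6, -1/2, 5/6], [0, 0, -1]]
A^{-1} B = [5/6, -2/3, 0]^T
C A^{-1} B = -3
G(0) = D - C A^{-1} B = 0 - (-3) = 3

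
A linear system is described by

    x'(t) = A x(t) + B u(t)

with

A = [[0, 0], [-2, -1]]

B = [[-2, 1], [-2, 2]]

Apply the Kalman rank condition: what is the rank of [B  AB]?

AB = [[0, 0], [6, -4]]
Controllability matrix C = [B  AB] = [[-2, 1, 0, 0], [-2, 2, 6, -4]]
Take the 2×2 submatrix of C formed by columns 1, 2: [[-2, 1], [-2, 2]]. Its determinant is (-2)·2 - 1·(-2) = -4 - (-2) = -2 ≠ 0.
So rank(C) ≥ 2; since C has 2 rows, rank(C) = 2.
rank(C) = 2 = n, so the pair (A, B) is completely controllable.

2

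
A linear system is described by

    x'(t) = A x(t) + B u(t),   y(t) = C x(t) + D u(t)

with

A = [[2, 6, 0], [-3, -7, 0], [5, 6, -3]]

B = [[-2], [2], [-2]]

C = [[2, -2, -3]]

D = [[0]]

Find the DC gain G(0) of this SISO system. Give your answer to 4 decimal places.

G(0) = C(-A)^{-1}B + D = -C A^{-1} B + D.
det A = -12, so A^{-1} = (1/-12)·adj(A) = [[-7/4, -3/2, 0], [3/4, 1/2, 0], [-17/12, -3/2, -1/3]]
A^{-1} B = [1/2, -1/2, 1/2]^T
C A^{-1} B = 1/2
G(0) = D - C A^{-1} B = 0 - (1/2) = -1/2 ≈ -0.5000

-0.5000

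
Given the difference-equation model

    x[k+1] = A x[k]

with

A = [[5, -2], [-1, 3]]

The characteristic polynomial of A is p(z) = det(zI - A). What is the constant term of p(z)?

For a 2×2 matrix, det(zI - A) = z^2 - (tr A)z + det A.
tr A = 8, det A = 13.
So p(z) = z^2 - 8z + 13.
The constant term is 13.

13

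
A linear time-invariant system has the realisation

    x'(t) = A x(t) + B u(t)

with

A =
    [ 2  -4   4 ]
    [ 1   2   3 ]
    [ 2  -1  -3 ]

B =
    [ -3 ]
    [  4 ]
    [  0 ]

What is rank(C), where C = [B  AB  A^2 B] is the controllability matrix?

AB = [[-22], [5], [-10]]
A^2B = [[-104], [-42], [-19]]
Controllability matrix C = [B  AB  A^2B] = [[-3, -22, -104], [4, 5, -42], [0, -10, -19]]
det(C) = (-3)·(5·(-19) - (-42)·(-10)) - (-22)·(4·(-19) - (-42)·0) + (-104)·(4·(-10) - 5·0) = (-3)·(-515) - (-22)·(-76) + (-104)·(-40) = 4033 ≠ 0, so rank(C) = 3.
rank(C) = 3 = n, so the pair (A, B) is completely controllable.

3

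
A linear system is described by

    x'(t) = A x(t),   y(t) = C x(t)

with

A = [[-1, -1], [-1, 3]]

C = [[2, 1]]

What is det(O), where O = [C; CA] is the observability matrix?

5

CA = [[-3, 1]]
Observability matrix O = [C; CA] = [[2, 1], [-3, 1]]
det(O) = 2·1 - 1·(-3) = 2 - (-3) = 5
Since det(O) ≠ 0, rank(O) = 2 and the system is completely observable.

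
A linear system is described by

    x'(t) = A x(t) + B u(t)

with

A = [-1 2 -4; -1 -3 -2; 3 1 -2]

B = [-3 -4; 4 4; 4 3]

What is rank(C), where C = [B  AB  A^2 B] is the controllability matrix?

3

AB = [[-5, 0], [-17, -14], [-13, -14]]
A^2B = [[23, 28], [82, 70], [-6, 14]]
Controllability matrix C = [B  AB  A^2B] = [[-3, -4, -5, 0, 23, 28], [4, 4, -17, -14, 82, 70], [4, 3, -13, -14, -6, 14]]
Take the 3×3 submatrix of C formed by columns 1, 2, 3: [[-3, -4, -5], [4, 4, -17], [4, 3, -13]]. Its determinant is (-3)·(4·(-13) - (-17)·3) - (-4)·(4·(-13) - (-17)·4) + (-5)·(4·3 - 4·4) = (-3)·(-1) - (-4)·16 + (-5)·(-4) = 87 ≠ 0.
So rank(C) ≥ 3; since C has 3 rows, rank(C) = 3.
rank(C) = 3 = n, so the pair (A, B) is completely controllable.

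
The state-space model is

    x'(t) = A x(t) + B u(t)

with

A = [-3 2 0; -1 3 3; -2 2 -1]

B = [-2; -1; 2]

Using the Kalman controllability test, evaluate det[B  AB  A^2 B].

96

AB = [[4], [5], [0]]
A^2B = [[-2], [11], [2]]
Controllability matrix C = [B  AB  A^2B] = [[-2, 4, -2], [-1, 5, 11], [2, 0, 2]]
Expanding along the first row, det(C) = (-2)·(5·2 - 11·0) - 4·((-1)·2 - 11·2) + (-2)·((-1)·0 - 5·2) = (-2)·10 - 4·(-24) + (-2)·(-10) = 96
Since det(C) ≠ 0, rank(C) = 3 and the system is completely controllable.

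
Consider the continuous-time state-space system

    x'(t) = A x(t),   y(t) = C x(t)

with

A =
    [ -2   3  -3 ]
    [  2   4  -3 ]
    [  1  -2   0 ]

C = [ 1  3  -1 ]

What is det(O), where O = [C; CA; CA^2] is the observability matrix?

125

CA = [[3, 17, -12]]
CA^2 = [[16, 101, -60]]
Observability matrix O = [C; CA; CA^2] = [[1, 3, -1], [3, 17, -12], [16, 101, -60]]
Expanding along the first row, det(O) = 1·(17·(-60) - (-12)·101) - 3·(3·(-60) - (-12)·16) + (-1)·(3·101 - 17·16) = 1·192 - 3·12 + (-1)·31 = 125
Since det(O) ≠ 0, rank(O) = 3 and the system is completely observable.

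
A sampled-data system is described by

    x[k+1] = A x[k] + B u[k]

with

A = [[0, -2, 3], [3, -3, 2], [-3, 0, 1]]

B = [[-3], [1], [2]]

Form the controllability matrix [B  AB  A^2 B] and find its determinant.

3681

AB = [[4], [-8], [11]]
A^2B = [[49], [58], [-1]]
Controllability matrix C = [B  AB  A^2B] = [[-3, 4, 49], [1, -8, 58], [2, 11, -1]]
Expanding along the first row, det(C) = (-3)·((-8)·(-1) - 58·11) - 4·(1·(-1) - 58·2) + 49·(1·11 - (-8)·2) = (-3)·(-630) - 4·(-117) + 49·27 = 3681
Since det(C) ≠ 0, rank(C) = 3 and the system is completely controllable.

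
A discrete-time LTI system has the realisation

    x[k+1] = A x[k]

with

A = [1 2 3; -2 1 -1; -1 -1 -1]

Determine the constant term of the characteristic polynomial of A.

Expand det(zI - A) for the 3×3 matrix.
p(z) = z^3 - z^2 + 5z - 5.
(Check: constant term = det(-A) = (-1)^3 det A = -5; coefficient of z^2 = -tr A = -1.)
The constant term is -5.

-5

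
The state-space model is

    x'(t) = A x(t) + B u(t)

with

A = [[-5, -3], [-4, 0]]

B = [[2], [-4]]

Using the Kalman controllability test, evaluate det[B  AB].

-8

AB = [[2], [-8]]
Controllability matrix C = [B  AB] = [[2, 2], [-4, -8]]
det(C) = 2·(-8) - 2·(-4) = -16 - (-8) = -8
Since det(C) ≠ 0, rank(C) = 2 and the system is completely controllable.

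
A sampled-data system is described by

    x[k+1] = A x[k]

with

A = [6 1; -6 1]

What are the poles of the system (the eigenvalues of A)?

det(zI - A) = z^2 - (tr A)z + det A, with tr A = 6 + 1 = 7 and det A = 6·1 - 1·(-6) = 6 - (-6) = 12.
So p(z) = det(zI - A) = z^2 - 7z + 12.
Factor z^2 - 7z + 12: two numbers with sum 7 and product 12 are 4 and 3, so z^2 - 7z + 12 = (z - 4)(z - 3).
Hence p(z) = (z - 4) (z - 3), with roots 3, 4.

3, 4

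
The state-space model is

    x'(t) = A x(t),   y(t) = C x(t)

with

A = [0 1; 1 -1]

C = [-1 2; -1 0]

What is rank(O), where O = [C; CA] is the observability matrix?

2

CA = [[2, -3], [0, -1]]
Observability matrix O = [C; CA] = [[-1, 2], [-1, 0], [2, -3], [0, -1]]
Take the 2×2 submatrix of O formed by rows 1, 2: [[-1, 2], [-1, 0]]. Its determinant is (-1)·0 - 2·(-1) = 0 - (-2) = 2 ≠ 0.
So rank(O) ≥ 2; since O has 2 columns, rank(O) = 2.
rank(O) = 2 = n, so the pair (A, C) is completely observable.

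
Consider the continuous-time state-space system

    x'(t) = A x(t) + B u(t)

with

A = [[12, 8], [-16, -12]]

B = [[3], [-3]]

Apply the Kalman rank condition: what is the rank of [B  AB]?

1

AB = [[12], [-12]]
Controllability matrix C = [B  AB] = [[3, 12], [-3, -12]]
Every column of C is a scalar multiple of column 1 = [3, -3] (multipliers 1, 4), so the columns span a one-dimensional space.
C ≠ 0, hence rank(C) = 1.
rank(C) = 1 < n = 2, so the pair (A, B) is not completely controllable.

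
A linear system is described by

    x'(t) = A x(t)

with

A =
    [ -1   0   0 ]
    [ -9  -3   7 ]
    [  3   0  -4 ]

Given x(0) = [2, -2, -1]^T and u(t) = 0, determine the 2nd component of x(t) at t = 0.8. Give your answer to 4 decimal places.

-1.9477

det(sI - A) = s^3 - (tr A)s^2 + (M11 + M22 + M33)s - det A, where Mii is the 2×2 principal minor of A obtained by deleting row i and column i.
tr A = (-1) + (-3) + (-4) = -8; M11 = (-3)·(-4) - 7·0 = 12 - 0 = 12; M22 = (-1)·(-4) - 0·3 = 4 - 0 = 4; M33 = (-1)·(-3) - 0·(-9) = 3 - 0 = 3; sum of minors = 19.
det A = (-1)·((-3)·(-4) - 7·0) - 0·((-9)·(-4) - 7·3) + 0·((-9)·0 - (-3)·3) = (-1)·12 - 0·15 + 0·9 = -12.
So p(s) = det(sI - A) = s^3 + 8s^2 + 19s + 12.
Rational-root test: any integer root divides 12. Testing small divisors, s = -1 works: p(-1) = -1 + 8 + (-19) + 12 = 0, so (s + 1) is a factor.
Dividing, p(s) = (s + 1)(s^2 + 7s + 12).
Factor s^2 + 7s + 12: two numbers with sum -7 and product 12 are -3 and -4, so s^2 + 7s + 12 = (s + 3)(s + 4).
Hence p(s) = (s + 1) (s + 3) (s + 4), with roots -4, -3, -1.
The eigenvalues -4, -3, -1 are distinct and real, so A is diagonalisable and x(t) = e^{At} x(0) = V diag(e^{λ_i t}) V^{-1} x(0), where the columns of V are the eigenvectors.
λ = -4: A - (-4)I = [[3, 0, 0], [-9, 1, 7], [3, 0, 0]]. v must be orthogonal to every row; (row 1) × (row 2) = [0, -21, 3], so take v_1 = [0, -7, 1]^T.
λ = -3: A - (-3)I = [[2, 0, 0], [-9, 0, 7], [3, 0, -1]]. v must be orthogonal to every row; (row 1) × (row 2) = [0, -14, 0], so take v_2 = [0, 1, 0]^T.
λ = -1: A - (-1)I = [[0, 0, 0], [-9, -2, 7], [3, 0, -3]]. v must be orthogonal to every row; (row 2) × (row 3) = [6, -6, 6], so take v_3 = [1, -1, 1]^T.
V = [v_1 v_2 v_3] = [[0, 0, 1], [-7, 1, -1], [1, 0, 1]] has det V = -1, so V^{-1} = adj(V)/det V = [[-1, 0, 1], [-6, 1, 7], [1, 0, 0]].
Modal coordinates z(0) = V^{-1} x(0): (-1)·2 + 0·(-2) + 1·(-1) = -3; (-6)·2 + 1·(-2) + 7·(-1) = -21; 1·2 + 0·(-2) + 0·(-1) = 2; so z(0) = [-3, -21, 2]^T.
x_2(t) = Σ_i (v_i)_2 · z_i(0) · e^{λ_i t} (row 2 of V times the modal terms).
x_2(0.8) = (-7)·(-3)·e^{-4·0.8} + 1·(-21)·e^{-3·0.8} + (-1)·2·e^{-1·0.8} = 21·0.040762 + (-21)·0.090718 + (-2)·0.449329 = -1.9477.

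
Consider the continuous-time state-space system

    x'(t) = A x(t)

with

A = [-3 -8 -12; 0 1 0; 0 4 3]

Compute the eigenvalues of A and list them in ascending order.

det(sI - A) = s^3 - (tr A)s^2 + (M11 + M22 + M33)s - det A, where Mii is the 2×2 principal minor of A obtained by deleting row i and column i.
tr A = (-3) + 1 + 3 = 1; M11 = 1·3 - 0·4 = 3 - 0 = 3; M22 = (-3)·3 - (-12)·0 = -9 - 0 = -9; M33 = (-3)·1 - (-8)·0 = -3 - 0 = -3; sum of minors = -9.
det A = (-3)·(1·3 - 0·4) - (-8)·(0·3 - 0·0) + (-12)·(0·4 - 1·0) = (-3)·3 - (-8)·0 + (-12)·0 = -9.
So p(s) = det(sI - A) = s^3 - s^2 - 9s + 9.
Rational-root test: any integer root divides 9. Testing small divisors, s = 1 works: p(1) = 1 + (-1) + (-9) + 9 = 0, so (s - 1) is a factor.
Dividing, p(s) = (s - 1)(s^2 - 9).
Factor s^2 - 9: two numbers with sum 0 and product -9 are 3 and -3, so s^2 - 9 = (s - 3)(s + 3).
Hence p(s) = (s - 3) (s - 1) (s + 3), with roots -3, 1, 3.
At least one eigenvalue has non-negative real part, so the system is not asymptotically stable.

-3, 1, 3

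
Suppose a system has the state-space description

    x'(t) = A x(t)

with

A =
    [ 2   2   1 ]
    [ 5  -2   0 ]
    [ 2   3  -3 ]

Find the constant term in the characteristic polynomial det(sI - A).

-61

Expand det(sI - A) for the 3×3 matrix.
p(s) = s^3 + 3s^2 - 16s - 61.
(Check: constant term = det(-A) = (-1)^3 det A = -61; coefficient of s^2 = -tr A = 3.)
The constant term is -61.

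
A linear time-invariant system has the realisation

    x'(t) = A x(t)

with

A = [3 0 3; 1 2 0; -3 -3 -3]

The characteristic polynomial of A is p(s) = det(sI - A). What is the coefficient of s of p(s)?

Expand det(sI - A) for the 3×3 matrix.
p(s) = s^3 - 2s^2 + 9.
(Check: constant term = det(-A) = (-1)^3 det A = 9; coefficient of s^2 = -tr A = -2.)
The coefficient of s is 0.

0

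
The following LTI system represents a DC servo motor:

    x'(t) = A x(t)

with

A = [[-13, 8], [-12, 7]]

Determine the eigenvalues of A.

-5, -1

det(sI - A) = s^2 - (tr A)s + det A, with tr A = (-13) + 7 = -6 and det A = (-13)·7 - 8·(-12) = -91 - (-96) = 5.
So p(s) = det(sI - A) = s^2 + 6s + 5.
Factor s^2 + 6s + 5: two numbers with sum -6 and product 5 are -1 and -5, so s^2 + 6s + 5 = (s + 1)(s + 5).
Hence p(s) = (s + 1) (s + 5), with roots -5, -1.
All eigenvalues have negative real part, so the system is asymptotically stable.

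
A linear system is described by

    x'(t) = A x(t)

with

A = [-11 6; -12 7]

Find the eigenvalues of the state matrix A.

det(sI - A) = s^2 - (tr A)s + det A, with tr A = (-11) + 7 = -4 and det A = (-11)·7 - 6·(-12) = -77 - (-72) = -5.
So p(s) = det(sI - A) = s^2 + 4s - 5.
Factor s^2 + 4s - 5: two numbers with sum -4 and product -5 are 1 and -5, so s^2 + 4s - 5 = (s - 1)(s + 5).
Hence p(s) = (s - 1) (s + 5), with roots -5, 1.
At least one eigenvalue has non-negative real part, so the system is not asymptotically stable.

-5, 1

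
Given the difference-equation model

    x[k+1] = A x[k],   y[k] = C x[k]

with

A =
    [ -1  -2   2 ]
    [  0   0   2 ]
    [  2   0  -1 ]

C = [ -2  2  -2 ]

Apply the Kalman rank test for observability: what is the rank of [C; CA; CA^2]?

CA = [[-2, 4, 2]]
CA^2 = [[6, 4, 2]]
Observability matrix O = [C; CA; CA^2] = [[-2, 2, -2], [-2, 4, 2], [6, 4, 2]]
det(O) = (-2)·(4·2 - 2·4) - 2·((-2)·2 - 2·6) + (-2)·((-2)·4 - 4·6) = (-2)·0 - 2·(-16) + (-2)·(-32) = 96 ≠ 0, so rank(O) = 3.
rank(O) = 3 = n, so the pair (A, C) is completely observable.

3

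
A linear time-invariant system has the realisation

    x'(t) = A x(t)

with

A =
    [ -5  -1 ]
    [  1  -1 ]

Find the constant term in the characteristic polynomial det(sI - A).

6

For a 2×2 matrix, det(sI - A) = s^2 - (tr A)s + det A.
tr A = -6, det A = 6.
So p(s) = s^2 + 6s + 6.
The constant term is 6.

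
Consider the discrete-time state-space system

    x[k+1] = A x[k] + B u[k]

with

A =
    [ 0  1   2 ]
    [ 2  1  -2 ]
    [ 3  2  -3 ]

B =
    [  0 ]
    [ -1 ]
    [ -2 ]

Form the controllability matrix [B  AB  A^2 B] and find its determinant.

AB = [[-5], [3], [4]]
A^2B = [[11], [-15], [-21]]
Controllability matrix C = [B  AB  A^2B] = [[0, -5, 11], [-1, 3, -15], [-2, 4, -21]]
Expanding along the first row, det(C) = 0·(3·(-21) - (-15)·4) - (-5)·((-1)·(-21) - (-15)·(-2)) + 11·((-1)·4 - 3·(-2)) = 0·(-3) - (-5)·(-9) + 11·2 = -23
Since det(C) ≠ 0, rank(C) = 3 and the system is completely controllable.

-23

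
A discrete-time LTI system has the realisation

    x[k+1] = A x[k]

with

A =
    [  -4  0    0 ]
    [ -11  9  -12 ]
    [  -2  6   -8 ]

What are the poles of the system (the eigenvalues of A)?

det(zI - A) = z^3 - (tr A)z^2 + (M11 + M22 + M33)z - det A, where Mii is the 2×2 principal minor of A obtained by deleting row i and column i.
tr A = (-4) + 9 + (-8) = -3; M11 = 9·(-8) - (-12)·6 = -72 - (-72) = 0; M22 = (-4)·(-8) - 0·(-2) = 32 - 0 = 32; M33 = (-4)·9 - 0·(-11) = -36 - 0 = -36; sum of minors = -4.
det A = (-4)·(9·(-8) - (-12)·6) - 0·((-11)·(-8) - (-12)·(-2)) + 0·((-11)·6 - 9·(-2)) = (-4)·0 - 0·64 + 0·(-48) = 0.
So p(z) = det(zI - A) = z^3 + 3z^2 - 4z.
The constant term is 0, so p(z) = z(z^2 + 3z - 4).
Factor z^2 + 3z - 4: two numbers with sum -3 and product -4 are 1 and -4, so z^2 + 3z - 4 = (z - 1)(z + 4).
Hence p(z) = z (z - 1) (z + 4), with roots -4, 0, 1.

-4, 0, 1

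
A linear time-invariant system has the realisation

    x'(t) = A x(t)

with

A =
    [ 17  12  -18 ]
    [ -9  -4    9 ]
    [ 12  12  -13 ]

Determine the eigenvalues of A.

det(sI - A) = s^3 - (tr A)s^2 + (M11 + M22 + M33)s - det A, where Mii is the 2×2 principal minor of A obtained by deleting row i and column i.
tr A = 17 + (-4) + (-13) = 0; M11 = (-4)·(-13) - 9·12 = 52 - 108 = -56; M22 = 17·(-13) - (-18)·12 = -221 - (-216) = -5; M33 = 17·(-4) - 12·(-9) = -68 - (-108) = 40; sum of minors = -21.
det A = 17·((-4)·(-13) - 9·12) - 12·((-9)·(-13) - 9·12) + (-18)·((-9)·12 - (-4)·12) = 17·(-56) - 12·9 + (-18)·(-60) = 20.
So p(s) = det(sI - A) = s^3 - 21s - 20.
Rational-root test: any integer root divides -20. Testing small divisors, s = -1 works: p(-1) = -1 + 0 + 21 + (-20) = 0, so (s + 1) is a factor.
Dividing, p(s) = (s + 1)(s^2 - s - 20).
Factor s^2 - s - 20: two numbers with sum 1 and product -20 are 5 and -4, so s^2 - s - 20 = (s - 5)(s + 4).
Hence p(s) = (s - 5) (s + 1) (s + 4), with roots -4, -1, 5.
At least one eigenvalue has non-negative real part, so the system is not asymptotically stable.

-4, -1, 5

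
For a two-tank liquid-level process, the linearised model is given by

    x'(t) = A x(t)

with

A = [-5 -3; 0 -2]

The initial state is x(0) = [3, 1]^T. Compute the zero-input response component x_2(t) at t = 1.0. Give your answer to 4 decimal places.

det(sI - A) = s^2 - (tr A)s + det A, with tr A = (-5) + (-2) = -7 and det A = (-5)·(-2) - (-3)·0 = 10 - 0 = 10.
So p(s) = det(sI - A) = s^2 + 7s + 10.
Factor s^2 + 7s + 10: two numbers with sum -7 and product 10 are -2 and -5, so s^2 + 7s + 10 = (s + 2)(s + 5).
Hence p(s) = (s + 2) (s + 5), with roots -5, -2.
The eigenvalues -5, -2 are distinct and real, so A is diagonalisable and x(t) = e^{At} x(0) = V diag(e^{λ_i t}) V^{-1} x(0), where the columns of V are the eigenvectors.
λ = -5: A - (-5)I = [[0, -3], [0, 3]]. Row 1 gives 0·v1 + (-3)·v2 = 0, so take v_1 = [1, 0]^T.
λ = -2: A - (-2)I = [[-3, -3], [0, 0]]. Row 1 gives (-3)·v1 + (-3)·v2 = 0, so take v_2 = [-1, 1]^T.
V = [v_1 v_2] = [[1, -1], [0, 1]] has det V = 1, so V^{-1} = adj(V)/det V = [[1, 1], [0, 1]].
Modal coordinates z(0) = V^{-1} x(0): 1·3 + 1·1 = 4; 0·3 + 1·1 = 1; so z(0) = [4, 1]^T.
x_2(t) = Σ_i (v_i)_2 · z_i(0) · e^{λ_i t} (row 2 of V times the modal terms).
x_2(1.0) = 0·4·e^{-5·1.0} + 1·1·e^{-2·1.0} = 0·0.006738 + 1·0.135335 = 0.1353.

0.1353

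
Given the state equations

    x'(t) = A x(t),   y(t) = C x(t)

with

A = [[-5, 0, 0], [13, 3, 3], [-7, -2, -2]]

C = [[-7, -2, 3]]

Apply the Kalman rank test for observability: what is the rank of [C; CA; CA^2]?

2

CA = [[-12, -12, -12]]
CA^2 = [[-12, -12, -12]]
Observability matrix O = [C; CA; CA^2] = [[-7, -2, 3], [-12, -12, -12], [-12, -12, -12]]
The columns c1, c2, c3 of O are linearly dependent: c1 - 2·c2 + c3 = 0 (check each entry), so rank(O) ≤ 2.
The 2×2 minor from rows 1, 2, columns 1, 2 is (-7)·(-12) - (-2)·(-12) = 84 - 24 = 60 ≠ 0, so rank(O) = 2.
rank(O) = 2 < n = 3, so the pair (A, C) is not completely observable.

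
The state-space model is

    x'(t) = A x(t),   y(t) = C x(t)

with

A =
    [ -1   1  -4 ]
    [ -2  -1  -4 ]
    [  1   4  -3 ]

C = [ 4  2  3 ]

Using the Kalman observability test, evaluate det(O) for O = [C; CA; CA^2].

-7461

CA = [[-5, 14, -33]]
CA^2 = [[-56, -151, 63]]
Observability matrix O = [C; CA; CA^2] = [[4, 2, 3], [-5, 14, -33], [-56, -151, 63]]
Expanding along the first row, det(O) = 4·(14·63 - (-33)·(-151)) - 2·((-5)·63 - (-33)·(-56)) + 3·((-5)·(-151) - 14·(-56)) = 4·(-4101) - 2·(-2163) + 3·1539 = -7461
Since det(O) ≠ 0, rank(O) = 3 and the system is completely observable.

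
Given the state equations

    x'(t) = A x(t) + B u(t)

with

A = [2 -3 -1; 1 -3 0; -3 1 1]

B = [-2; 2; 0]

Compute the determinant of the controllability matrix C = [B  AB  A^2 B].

AB = [[-10], [-8], [8]]
A^2B = [[-4], [14], [30]]
Controllability matrix C = [B  AB  A^2B] = [[-2, -10, -4], [2, -8, 14], [0, 8, 30]]
Expanding along the first row, det(C) = (-2)·((-8)·30 - 14·8) - (-10)·(2·30 - 14·0) + (-4)·(2·8 - (-8)·0) = (-2)·(-352) - (-10)·60 + (-4)·16 = 1240
Since det(C) ≠ 0, rank(C) = 3 and the system is completely controllable.

1240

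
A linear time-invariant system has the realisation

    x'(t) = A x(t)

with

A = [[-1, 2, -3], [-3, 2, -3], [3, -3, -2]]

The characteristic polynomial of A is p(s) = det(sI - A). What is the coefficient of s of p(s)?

Expand det(sI - A) for the 3×3 matrix.
p(s) = s^3 + s^2 + 2s + 26.
(Check: constant term = det(-A) = (-1)^3 det A = 26; coefficient of s^2 = -tr A = 1.)
The coefficient of s is 2.

2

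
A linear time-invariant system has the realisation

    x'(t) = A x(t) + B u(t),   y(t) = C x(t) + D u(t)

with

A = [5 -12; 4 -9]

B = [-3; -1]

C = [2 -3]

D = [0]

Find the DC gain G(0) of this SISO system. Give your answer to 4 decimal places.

G(0) = C(-A)^{-1}B + D = -C A^{-1} B + D.
det A = 3, so A^{-1} = (1/3)·adj(A) = [[-3, 4], [-4/3, 5/3]]
A^{-1} B = [5, 7/3]^T
C A^{-1} B = 3
G(0) = D - C A^{-1} B = 0 - (3) = -3

-3.0000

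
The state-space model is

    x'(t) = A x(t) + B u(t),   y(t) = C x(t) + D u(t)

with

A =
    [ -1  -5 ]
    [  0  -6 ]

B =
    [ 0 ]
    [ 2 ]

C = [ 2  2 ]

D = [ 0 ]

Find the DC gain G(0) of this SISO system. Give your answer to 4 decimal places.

G(0) = C(-A)^{-1}B + D = -C A^{-1} B + D.
det A = 6, so A^{-1} = (1/6)·adj(A) = [[-1, 5/6], [0, -1/6]]
A^{-1} B = [5/3, -1/3]^T
C A^{-1} B = 8/3
G(0) = D - C A^{-1} B = 0 - (8/3) = -8/3 ≈ -2.6667

-2.6667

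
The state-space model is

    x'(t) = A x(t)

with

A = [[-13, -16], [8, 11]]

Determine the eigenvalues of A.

-5, 3

det(sI - A) = s^2 - (tr A)s + det A, with tr A = (-13) + 11 = -2 and det A = (-13)·11 - (-16)·8 = -143 - (-128) = -15.
So p(s) = det(sI - A) = s^2 + 2s - 15.
Factor s^2 + 2s - 15: two numbers with sum -2 and product -15 are 3 and -5, so s^2 + 2s - 15 = (s - 3)(s + 5).
Hence p(s) = (s - 3) (s + 5), with roots -5, 3.
At least one eigenvalue has non-negative real part, so the system is not asymptotically stable.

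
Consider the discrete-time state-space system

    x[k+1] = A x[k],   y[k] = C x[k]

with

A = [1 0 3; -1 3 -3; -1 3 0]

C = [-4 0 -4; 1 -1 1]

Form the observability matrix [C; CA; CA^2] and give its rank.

3

CA = [[0, -12, -12], [1, 0, 6]]
CA^2 = [[24, -72, 36], [-5, 18, 3]]
Observability matrix O = [C; CA; CA^2] = [[-4, 0, -4], [1, -1, 1], [0, -12, -12], [1, 0, 6], [24, -72, 36], [-5, 18, 3]]
Take the 3×3 submatrix of O formed by rows 1, 2, 3: [[-4, 0, -4], [1, -1, 1], [0, -12, -12]]. Its determinant is (-4)·((-1)·(-12) - 1·(-12)) - 0·(1·(-12) - 1·0) + (-4)·(1·(-12) - (-1)·0) = (-4)·24 - 0·(-12) + (-4)·(-12) = -48 ≠ 0.
So rank(O) ≥ 3; since O has 3 columns, rank(O) = 3.
rank(O) = 3 = n, so the pair (A, C) is completely observable.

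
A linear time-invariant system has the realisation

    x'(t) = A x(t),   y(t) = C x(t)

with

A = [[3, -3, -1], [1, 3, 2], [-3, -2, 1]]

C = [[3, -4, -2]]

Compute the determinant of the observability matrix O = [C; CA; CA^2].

CA = [[11, -17, -13]]
CA^2 = [[55, -58, -58]]
Observability matrix O = [C; CA; CA^2] = [[3, -4, -2], [11, -17, -13], [55, -58, -58]]
Expanding along the first row, det(O) = 3·((-17)·(-58) - (-13)·(-58)) - (-4)·(11·(-58) - (-13)·55) + (-2)·(11·(-58) - (-17)·55) = 3·232 - (-4)·77 + (-2)·297 = 410
Since det(O) ≠ 0, rank(O) = 3 and the system is completely observable.

410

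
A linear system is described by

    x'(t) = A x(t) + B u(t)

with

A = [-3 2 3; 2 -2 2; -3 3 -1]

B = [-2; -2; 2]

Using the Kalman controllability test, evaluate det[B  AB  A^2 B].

56

AB = [[8], [4], [-2]]
A^2B = [[-22], [4], [-10]]
Controllability matrix C = [B  AB  A^2B] = [[-2, 8, -22], [-2, 4, 4], [2, -2, -10]]
Expanding along the first row, det(C) = (-2)·(4·(-10) - 4·(-2)) - 8·((-2)·(-10) - 4·2) + (-22)·((-2)·(-2) - 4·2) = (-2)·(-32) - 8·12 + (-22)·(-4) = 56
Since det(C) ≠ 0, rank(C) = 3 and the system is completely controllable.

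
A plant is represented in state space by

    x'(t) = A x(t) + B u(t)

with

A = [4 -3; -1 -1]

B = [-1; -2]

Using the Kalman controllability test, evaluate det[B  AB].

1

AB = [[2], [3]]
Controllability matrix C = [B  AB] = [[-1, 2], [-2, 3]]
det(C) = (-1)·3 - 2·(-2) = -3 - (-4) = 1
Since det(C) ≠ 0, rank(C) = 2 and the system is completely controllable.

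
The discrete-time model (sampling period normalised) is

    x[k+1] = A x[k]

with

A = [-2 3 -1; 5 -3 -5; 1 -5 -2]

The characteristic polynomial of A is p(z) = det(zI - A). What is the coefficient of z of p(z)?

Expand det(zI - A) for the 3×3 matrix.
p(z) = z^3 + 7z^2 - 23z - 75.
(Check: constant term = det(-A) = (-1)^3 det A = -75; coefficient of z^2 = -tr A = 7.)
The coefficient of z is -23.

-23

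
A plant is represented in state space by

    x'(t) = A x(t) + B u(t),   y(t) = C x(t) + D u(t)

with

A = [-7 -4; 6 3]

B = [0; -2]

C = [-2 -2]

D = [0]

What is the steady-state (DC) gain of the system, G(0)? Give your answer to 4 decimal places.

4.0000

G(0) = C(-A)^{-1}B + D = -C A^{-1} B + D.
det A = 3, so A^{-1} = (1/3)·adj(A) = [[1, 4/3], [-2, -7/3]]
A^{-1} B = [-8/3, 14/3]^T
C A^{-1} B = -4
G(0) = D - C A^{-1} B = 0 - (-4) = 4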